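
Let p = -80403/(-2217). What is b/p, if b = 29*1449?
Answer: 31053519/26801 ≈ 1158.7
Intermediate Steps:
p = 26801/739 (p = -80403*(-1/2217) = 26801/739 ≈ 36.267)
b = 42021
b/p = 42021/(26801/739) = 42021*(739/26801) = 31053519/26801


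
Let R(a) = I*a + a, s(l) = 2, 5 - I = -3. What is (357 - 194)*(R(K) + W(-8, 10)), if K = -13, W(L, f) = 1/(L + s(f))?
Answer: -114589/6 ≈ -19098.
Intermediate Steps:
I = 8 (I = 5 - 1*(-3) = 5 + 3 = 8)
W(L, f) = 1/(2 + L) (W(L, f) = 1/(L + 2) = 1/(2 + L))
R(a) = 9*a (R(a) = 8*a + a = 9*a)
(357 - 194)*(R(K) + W(-8, 10)) = (357 - 194)*(9*(-13) + 1/(2 - 8)) = 163*(-117 + 1/(-6)) = 163*(-117 - 1/6) = 163*(-703/6) = -114589/6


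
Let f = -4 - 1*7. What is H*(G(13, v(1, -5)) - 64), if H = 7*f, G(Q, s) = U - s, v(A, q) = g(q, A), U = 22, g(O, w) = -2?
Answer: 3080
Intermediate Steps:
v(A, q) = -2
G(Q, s) = 22 - s
f = -11 (f = -4 - 7 = -11)
H = -77 (H = 7*(-11) = -77)
H*(G(13, v(1, -5)) - 64) = -77*((22 - 1*(-2)) - 64) = -77*((22 + 2) - 64) = -77*(24 - 64) = -77*(-40) = 3080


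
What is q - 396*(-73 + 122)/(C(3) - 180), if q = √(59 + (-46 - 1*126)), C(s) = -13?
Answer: 19404/193 + I*√113 ≈ 100.54 + 10.63*I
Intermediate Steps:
q = I*√113 (q = √(59 + (-46 - 126)) = √(59 - 172) = √(-113) = I*√113 ≈ 10.63*I)
q - 396*(-73 + 122)/(C(3) - 180) = I*√113 - 396*(-73 + 122)/(-13 - 180) = I*√113 - 19404/(-193) = I*√113 - 19404*(-1)/193 = I*√113 - 396*(-49/193) = I*√113 + 19404/193 = 19404/193 + I*√113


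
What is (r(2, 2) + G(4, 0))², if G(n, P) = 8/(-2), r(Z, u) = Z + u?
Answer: 0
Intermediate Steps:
G(n, P) = -4 (G(n, P) = 8*(-½) = -4)
(r(2, 2) + G(4, 0))² = ((2 + 2) - 4)² = (4 - 4)² = 0² = 0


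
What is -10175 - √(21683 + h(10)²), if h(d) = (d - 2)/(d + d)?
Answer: -10175 - 3*√60231/5 ≈ -10322.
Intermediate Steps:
h(d) = (-2 + d)/(2*d) (h(d) = (-2 + d)/((2*d)) = (-2 + d)*(1/(2*d)) = (-2 + d)/(2*d))
-10175 - √(21683 + h(10)²) = -10175 - √(21683 + ((½)*(-2 + 10)/10)²) = -10175 - √(21683 + ((½)*(⅒)*8)²) = -10175 - √(21683 + (⅖)²) = -10175 - √(21683 + 4/25) = -10175 - √(542079/25) = -10175 - 3*√60231/5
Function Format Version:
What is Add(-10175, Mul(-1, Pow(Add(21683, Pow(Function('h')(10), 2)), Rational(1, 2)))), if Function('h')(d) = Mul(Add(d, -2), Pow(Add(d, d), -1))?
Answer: Add(-10175, Mul(Rational(-3, 5), Pow(60231, Rational(1, 2)))) ≈ -10322.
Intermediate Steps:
Function('h')(d) = Mul(Rational(1, 2), Pow(d, -1), Add(-2, d)) (Function('h')(d) = Mul(Add(-2, d), Pow(Mul(2, d), -1)) = Mul(Add(-2, d), Mul(Rational(1, 2), Pow(d, -1))) = Mul(Rational(1, 2), Pow(d, -1), Add(-2, d)))
Add(-10175, Mul(-1, Pow(Add(21683, Pow(Function('h')(10), 2)), Rational(1, 2)))) = Add(-10175, Mul(-1, Pow(Add(21683, Pow(Mul(Rational(1, 2), Pow(10, -1), Add(-2, 10)), 2)), Rational(1, 2)))) = Add(-10175, Mul(-1, Pow(Add(21683, Pow(Mul(Rational(1, 2), Rational(1, 10), 8), 2)), Rational(1, 2)))) = Add(-10175, Mul(-1, Pow(Add(21683, Pow(Rational(2, 5), 2)), Rational(1, 2)))) = Add(-10175, Mul(-1, Pow(Add(21683, Rational(4, 25)), Rational(1, 2)))) = Add(-10175, Mul(-1, Pow(Rational(542079, 25), Rational(1, 2)))) = Add(-10175, Mul(-1, Mul(Rational(3, 5), Pow(60231, Rational(1, 2))))) = Add(-10175, Mul(Rational(-3, 5), Pow(60231, Rational(1, 2))))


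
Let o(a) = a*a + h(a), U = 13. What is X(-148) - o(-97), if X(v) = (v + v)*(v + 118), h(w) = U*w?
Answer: 732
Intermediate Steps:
h(w) = 13*w
X(v) = 2*v*(118 + v) (X(v) = (2*v)*(118 + v) = 2*v*(118 + v))
o(a) = a**2 + 13*a (o(a) = a*a + 13*a = a**2 + 13*a)
X(-148) - o(-97) = 2*(-148)*(118 - 148) - (-97)*(13 - 97) = 2*(-148)*(-30) - (-97)*(-84) = 8880 - 1*8148 = 8880 - 8148 = 732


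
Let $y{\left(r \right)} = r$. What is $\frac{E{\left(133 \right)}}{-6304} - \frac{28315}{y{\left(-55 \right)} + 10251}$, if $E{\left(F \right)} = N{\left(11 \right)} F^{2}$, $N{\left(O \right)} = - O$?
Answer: $\frac{451357431}{16068896} \approx 28.089$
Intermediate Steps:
$E{\left(F \right)} = - 11 F^{2}$ ($E{\left(F \right)} = \left(-1\right) 11 F^{2} = - 11 F^{2}$)
$\frac{E{\left(133 \right)}}{-6304} - \frac{28315}{y{\left(-55 \right)} + 10251} = \frac{\left(-11\right) 133^{2}}{-6304} - \frac{28315}{-55 + 10251} = \left(-11\right) 17689 \left(- \frac{1}{6304}\right) - \frac{28315}{10196} = \left(-194579\right) \left(- \frac{1}{6304}\right) - \frac{28315}{10196} = \frac{194579}{6304} - \frac{28315}{10196} = \frac{451357431}{16068896}$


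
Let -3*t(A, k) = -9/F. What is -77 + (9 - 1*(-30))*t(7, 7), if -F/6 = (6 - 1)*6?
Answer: -1553/20 ≈ -77.650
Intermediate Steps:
F = -180 (F = -6*(6 - 1)*6 = -30*6 = -6*30 = -180)
t(A, k) = -1/60 (t(A, k) = -(-3)/(-180) = -(-3)*(-1)/180 = -⅓*1/20 = -1/60)
-77 + (9 - 1*(-30))*t(7, 7) = -77 + (9 - 1*(-30))*(-1/60) = -77 + (9 + 30)*(-1/60) = -77 + 39*(-1/60) = -77 - 13/20 = -1553/20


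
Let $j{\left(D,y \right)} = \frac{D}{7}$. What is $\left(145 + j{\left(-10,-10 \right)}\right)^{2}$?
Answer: $\frac{1010025}{49} \approx 20613.0$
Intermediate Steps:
$j{\left(D,y \right)} = \frac{D}{7}$ ($j{\left(D,y \right)} = D \frac{1}{7} = \frac{D}{7}$)
$\left(145 + j{\left(-10,-10 \right)}\right)^{2} = \left(145 + \frac{1}{7} \left(-10\right)\right)^{2} = \left(145 - \frac{10}{7}\right)^{2} = \left(\frac{1005}{7}\right)^{2} = \frac{1010025}{49}$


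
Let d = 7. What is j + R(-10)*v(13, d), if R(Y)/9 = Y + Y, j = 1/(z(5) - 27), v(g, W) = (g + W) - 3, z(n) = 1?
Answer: -79561/26 ≈ -3060.0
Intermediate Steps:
v(g, W) = -3 + W + g (v(g, W) = (W + g) - 3 = -3 + W + g)
j = -1/26 (j = 1/(1 - 27) = 1/(-26) = -1/26 ≈ -0.038462)
R(Y) = 18*Y (R(Y) = 9*(Y + Y) = 9*(2*Y) = 18*Y)
j + R(-10)*v(13, d) = -1/26 + (18*(-10))*(-3 + 7 + 13) = -1/26 - 180*17 = -1/26 - 3060 = -79561/26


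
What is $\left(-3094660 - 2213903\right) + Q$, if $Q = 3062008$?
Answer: $-2246555$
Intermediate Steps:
$\left(-3094660 - 2213903\right) + Q = \left(-3094660 - 2213903\right) + 3062008 = -5308563 + 3062008 = -2246555$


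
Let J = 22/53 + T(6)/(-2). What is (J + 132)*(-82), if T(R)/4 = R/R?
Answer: -566784/53 ≈ -10694.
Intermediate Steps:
T(R) = 4 (T(R) = 4*(R/R) = 4*1 = 4)
J = -84/53 (J = 22/53 + 4/(-2) = 22*(1/53) + 4*(-½) = 22/53 - 2 = -84/53 ≈ -1.5849)
(J + 132)*(-82) = (-84/53 + 132)*(-82) = (6912/53)*(-82) = -566784/53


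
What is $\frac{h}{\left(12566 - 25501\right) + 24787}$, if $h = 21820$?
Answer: $\frac{5455}{2963} \approx 1.841$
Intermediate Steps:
$\frac{h}{\left(12566 - 25501\right) + 24787} = \frac{21820}{\left(12566 - 25501\right) + 24787} = \frac{21820}{-12935 + 24787} = \frac{21820}{11852} = 21820 \cdot \frac{1}{11852} = \frac{5455}{2963}$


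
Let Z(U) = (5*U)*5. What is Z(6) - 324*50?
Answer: -16050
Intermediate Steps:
Z(U) = 25*U
Z(6) - 324*50 = 25*6 - 324*50 = 150 - 16200 = -16050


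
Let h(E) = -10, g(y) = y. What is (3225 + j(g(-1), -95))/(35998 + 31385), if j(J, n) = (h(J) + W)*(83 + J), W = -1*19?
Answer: 847/67383 ≈ 0.012570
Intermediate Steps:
W = -19
j(J, n) = -2407 - 29*J (j(J, n) = (-10 - 19)*(83 + J) = -29*(83 + J) = -2407 - 29*J)
(3225 + j(g(-1), -95))/(35998 + 31385) = (3225 + (-2407 - 29*(-1)))/(35998 + 31385) = (3225 + (-2407 + 29))/67383 = (3225 - 2378)*(1/67383) = 847*(1/67383) = 847/67383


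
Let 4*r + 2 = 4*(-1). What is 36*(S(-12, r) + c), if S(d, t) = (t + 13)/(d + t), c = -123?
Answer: -13376/3 ≈ -4458.7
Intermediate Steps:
r = -3/2 (r = -½ + (4*(-1))/4 = -½ + (¼)*(-4) = -½ - 1 = -3/2 ≈ -1.5000)
S(d, t) = (13 + t)/(d + t)
36*(S(-12, r) + c) = 36*((13 - 3/2)/(-12 - 3/2) - 123) = 36*((23/2)/(-27/2) - 123) = 36*(-2/27*23/2 - 123) = 36*(-23/27 - 123) = 36*(-3344/27) = -13376/3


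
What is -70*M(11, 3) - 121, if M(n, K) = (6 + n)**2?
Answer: -20351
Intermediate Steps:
-70*M(11, 3) - 121 = -70*(6 + 11)**2 - 121 = -70*17**2 - 121 = -70*289 - 121 = -20230 - 121 = -20351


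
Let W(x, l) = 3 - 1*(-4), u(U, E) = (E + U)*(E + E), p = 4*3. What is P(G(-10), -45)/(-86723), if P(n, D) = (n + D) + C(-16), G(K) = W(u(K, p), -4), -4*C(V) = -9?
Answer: 11/26684 ≈ 0.00041223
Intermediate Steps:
p = 12
C(V) = 9/4 (C(V) = -¼*(-9) = 9/4)
u(U, E) = 2*E*(E + U) (u(U, E) = (E + U)*(2*E) = 2*E*(E + U))
W(x, l) = 7 (W(x, l) = 3 + 4 = 7)
G(K) = 7
P(n, D) = 9/4 + D + n (P(n, D) = (n + D) + 9/4 = (D + n) + 9/4 = 9/4 + D + n)
P(G(-10), -45)/(-86723) = (9/4 - 45 + 7)/(-86723) = -143/4*(-1/86723) = 11/26684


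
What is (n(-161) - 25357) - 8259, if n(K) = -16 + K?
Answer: -33793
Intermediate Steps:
(n(-161) - 25357) - 8259 = ((-16 - 161) - 25357) - 8259 = (-177 - 25357) - 8259 = -25534 - 8259 = -33793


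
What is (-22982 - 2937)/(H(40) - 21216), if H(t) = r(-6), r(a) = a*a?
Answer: 25919/21180 ≈ 1.2237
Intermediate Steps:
r(a) = a²
H(t) = 36 (H(t) = (-6)² = 36)
(-22982 - 2937)/(H(40) - 21216) = (-22982 - 2937)/(36 - 21216) = -25919/(-21180) = -25919*(-1/21180) = 25919/21180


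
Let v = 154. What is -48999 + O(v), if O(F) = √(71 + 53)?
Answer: -48999 + 2*√31 ≈ -48988.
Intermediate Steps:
O(F) = 2*√31 (O(F) = √124 = 2*√31)
-48999 + O(v) = -48999 + 2*√31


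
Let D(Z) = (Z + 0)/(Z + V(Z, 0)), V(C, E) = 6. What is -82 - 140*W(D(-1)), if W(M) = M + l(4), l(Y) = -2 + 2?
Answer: -54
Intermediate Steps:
l(Y) = 0
D(Z) = Z/(6 + Z) (D(Z) = (Z + 0)/(Z + 6) = Z/(6 + Z))
W(M) = M (W(M) = M + 0 = M)
-82 - 140*W(D(-1)) = -82 - (-140)/(6 - 1) = -82 - (-140)/5 = -82 - 140*(-⅕) = -82 + 28 = -54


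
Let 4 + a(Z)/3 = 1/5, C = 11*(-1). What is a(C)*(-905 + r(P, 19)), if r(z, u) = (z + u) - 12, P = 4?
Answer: 50958/5 ≈ 10192.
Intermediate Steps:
r(z, u) = -12 + u + z (r(z, u) = (u + z) - 12 = -12 + u + z)
C = -11
a(Z) = -57/5 (a(Z) = -12 + 3/5 = -57/5)
a(C)*(-905 + r(P, 19)) = -57*(-905 + (-12 + 19 + 4))/5 = -57*(-905 + 11)/5 = -57/5*(-894) = 50958/5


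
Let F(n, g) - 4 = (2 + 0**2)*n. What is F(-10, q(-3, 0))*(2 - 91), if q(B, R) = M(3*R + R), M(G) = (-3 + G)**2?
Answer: 1424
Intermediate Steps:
q(B, R) = (-3 + 4*R)**2 (q(B, R) = (-3 + (3*R + R))**2 = (-3 + 4*R)**2)
F(n, g) = 4 + 2*n (F(n, g) = 4 + (2 + 0**2)*n = 4 + (2 + 0)*n = 4 + 2*n)
F(-10, q(-3, 0))*(2 - 91) = (4 + 2*(-10))*(2 - 91) = (4 - 20)*(-89) = -16*(-89) = 1424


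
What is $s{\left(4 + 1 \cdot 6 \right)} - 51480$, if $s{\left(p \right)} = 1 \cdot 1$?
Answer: $-51479$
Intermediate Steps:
$s{\left(p \right)} = 1$
$s{\left(4 + 1 \cdot 6 \right)} - 51480 = 1 - 51480 = -51479$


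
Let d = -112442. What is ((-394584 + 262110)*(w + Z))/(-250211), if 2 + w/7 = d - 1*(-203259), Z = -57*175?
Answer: 82892956020/250211 ≈ 3.3129e+5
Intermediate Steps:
Z = -9975
w = 635705 (w = -14 + 7*(-112442 - 1*(-203259)) = -14 + 7*(-112442 + 203259) = -14 + 7*90817 = -14 + 635719 = 635705)
((-394584 + 262110)*(w + Z))/(-250211) = ((-394584 + 262110)*(635705 - 9975))/(-250211) = -132474*625730*(-1/250211) = -82892956020*(-1/250211) = 82892956020/250211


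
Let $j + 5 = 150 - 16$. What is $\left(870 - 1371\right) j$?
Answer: $-64629$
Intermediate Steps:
$j = 129$ ($j = -5 + \left(150 - 16\right) = -5 + 134 = 129$)
$\left(870 - 1371\right) j = \left(870 - 1371\right) 129 = \left(-501\right) 129 = -64629$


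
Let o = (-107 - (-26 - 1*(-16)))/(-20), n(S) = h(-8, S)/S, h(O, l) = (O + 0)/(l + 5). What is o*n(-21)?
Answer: -97/840 ≈ -0.11548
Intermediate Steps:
h(O, l) = O/(5 + l)
n(S) = -8/(S*(5 + S)) (n(S) = (-8/(5 + S))/S = -8/(S*(5 + S)))
o = 97/20 (o = (-107 - (-26 + 16))*(-1/20) = (-107 - 1*(-10))*(-1/20) = (-107 + 10)*(-1/20) = -97*(-1/20) = 97/20 ≈ 4.8500)
o*n(-21) = 97*(-8/(-21*(5 - 21)))/20 = 97*(-8*(-1/21)/(-16))/20 = 97*(-8*(-1/21)*(-1/16))/20 = (97/20)*(-1/42) = -97/840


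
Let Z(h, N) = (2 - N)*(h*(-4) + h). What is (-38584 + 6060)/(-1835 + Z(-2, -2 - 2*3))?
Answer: 32524/1775 ≈ 18.323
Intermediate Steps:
Z(h, N) = -3*h*(2 - N) (Z(h, N) = (2 - N)*(-4*h + h) = (2 - N)*(-3*h) = -3*h*(2 - N))
(-38584 + 6060)/(-1835 + Z(-2, -2 - 2*3)) = (-38584 + 6060)/(-1835 + 3*(-2)*(-2 + (-2 - 2*3))) = -32524/(-1835 + 3*(-2)*(-2 + (-2 - 6))) = -32524/(-1835 + 3*(-2)*(-2 - 8)) = -32524/(-1835 + 3*(-2)*(-10)) = -32524/(-1835 + 60) = -32524/(-1775) = -32524*(-1/1775) = 32524/1775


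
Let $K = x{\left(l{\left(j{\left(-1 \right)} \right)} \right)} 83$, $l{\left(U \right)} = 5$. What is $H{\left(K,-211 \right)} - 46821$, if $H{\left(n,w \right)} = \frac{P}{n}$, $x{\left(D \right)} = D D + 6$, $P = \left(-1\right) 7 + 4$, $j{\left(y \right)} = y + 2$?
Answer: $- \frac{120470436}{2573} \approx -46821.0$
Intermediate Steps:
$j{\left(y \right)} = 2 + y$
$P = -3$ ($P = -7 + 4 = -3$)
$x{\left(D \right)} = 6 + D^{2}$ ($x{\left(D \right)} = D^{2} + 6 = 6 + D^{2}$)
$K = 2573$ ($K = \left(6 + 5^{2}\right) 83 = \left(6 + 25\right) 83 = 31 \cdot 83 = 2573$)
$H{\left(n,w \right)} = - \frac{3}{n}$
$H{\left(K,-211 \right)} - 46821 = - \frac{3}{2573} - 46821 = - \frac{120470436}{2573}$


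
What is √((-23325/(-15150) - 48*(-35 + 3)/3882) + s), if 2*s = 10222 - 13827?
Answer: I*√7688826236541/65347 ≈ 42.433*I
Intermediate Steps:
s = -3605/2 (s = (10222 - 13827)/2 = (½)*(-3605) = -3605/2 ≈ -1802.5)
√((-23325/(-15150) - 48*(-35 + 3)/3882) + s) = √((-23325/(-15150) - 48*(-35 + 3)/3882) - 3605/2) = √((-23325*(-1/15150) - 48*(-32)*(1/3882)) - 3605/2) = √((311/202 + 1536*(1/3882)) - 3605/2) = √((311/202 + 256/647) - 3605/2) = √(252929/130694 - 3605/2) = √(-117661503/65347) = I*√7688826236541/65347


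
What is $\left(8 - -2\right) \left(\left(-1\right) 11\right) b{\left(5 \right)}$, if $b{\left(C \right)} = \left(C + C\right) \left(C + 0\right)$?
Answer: $-5500$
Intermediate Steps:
$b{\left(C \right)} = 2 C^{2}$ ($b{\left(C \right)} = 2 C C = 2 C^{2}$)
$\left(8 - -2\right) \left(\left(-1\right) 11\right) b{\left(5 \right)} = \left(8 - -2\right) \left(\left(-1\right) 11\right) 2 \cdot 5^{2} = \left(8 + 2\right) \left(-11\right) 2 \cdot 25 = 10 \left(-11\right) 50 = \left(-110\right) 50 = -5500$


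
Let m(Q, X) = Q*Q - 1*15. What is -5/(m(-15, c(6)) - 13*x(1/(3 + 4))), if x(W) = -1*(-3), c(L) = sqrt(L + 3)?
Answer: -5/171 ≈ -0.029240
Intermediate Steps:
c(L) = sqrt(3 + L)
x(W) = 3
m(Q, X) = -15 + Q**2 (m(Q, X) = Q**2 - 15 = -15 + Q**2)
-5/(m(-15, c(6)) - 13*x(1/(3 + 4))) = -5/((-15 + (-15)**2) - 13*3) = -5/((-15 + 225) - 39) = -5/(210 - 39) = -5/171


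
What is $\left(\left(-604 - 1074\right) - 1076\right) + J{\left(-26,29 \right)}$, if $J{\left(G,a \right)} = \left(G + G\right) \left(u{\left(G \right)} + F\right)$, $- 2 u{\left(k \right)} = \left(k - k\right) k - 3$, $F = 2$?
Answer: $-2936$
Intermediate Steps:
$u{\left(k \right)} = \frac{3}{2}$ ($u{\left(k \right)} = - \frac{\left(k - k\right) k - 3}{2} = - \frac{0 k - 3}{2} = - \frac{0 - 3}{2} = \left(- \frac{1}{2}\right) \left(-3\right) = \frac{3}{2}$)
$J{\left(G,a \right)} = 7 G$ ($J{\left(G,a \right)} = \left(G + G\right) \left(\frac{3}{2} + 2\right) = 2 G \frac{7}{2} = 7 G$)
$\left(\left(-604 - 1074\right) - 1076\right) + J{\left(-26,29 \right)} = \left(\left(-604 - 1074\right) - 1076\right) + 7 \left(-26\right) = \left(\left(-604 - 1074\right) - 1076\right) - 182 = \left(-1678 - 1076\right) - 182 = -2754 - 182 = -2936$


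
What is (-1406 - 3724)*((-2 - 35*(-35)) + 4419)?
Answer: -28943460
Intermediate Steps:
(-1406 - 3724)*((-2 - 35*(-35)) + 4419) = -5130*((-2 + 1225) + 4419) = -5130*(1223 + 4419) = -5130*5642 = -28943460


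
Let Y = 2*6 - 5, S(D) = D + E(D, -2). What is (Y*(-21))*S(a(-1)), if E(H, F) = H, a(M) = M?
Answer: 294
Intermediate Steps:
S(D) = 2*D (S(D) = D + D = 2*D)
Y = 7 (Y = 12 - 5 = 7)
(Y*(-21))*S(a(-1)) = (7*(-21))*(2*(-1)) = -147*(-2) = 294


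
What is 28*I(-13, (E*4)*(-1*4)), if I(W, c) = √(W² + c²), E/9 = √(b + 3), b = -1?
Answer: 28*√41641 ≈ 5713.7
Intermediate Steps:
E = 9*√2 (E = 9*√(-1 + 3) = 9*√2 ≈ 12.728)
28*I(-13, (E*4)*(-1*4)) = 28*√((-13)² + (((9*√2)*4)*(-1*4))²) = 28*√(169 + ((36*√2)*(-4))²) = 28*√(169 + (-144*√2)²) = 28*√(169 + 41472) = 28*√41641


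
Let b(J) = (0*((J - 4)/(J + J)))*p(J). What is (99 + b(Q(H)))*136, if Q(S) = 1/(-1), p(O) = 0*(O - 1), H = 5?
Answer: 13464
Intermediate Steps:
p(O) = 0 (p(O) = 0*(-1 + O) = 0)
Q(S) = -1 (Q(S) = 1*(-1) = -1)
b(J) = 0 (b(J) = (0*((J - 4)/(J + J)))*0 = (0*((-4 + J)/((2*J))))*0 = (0*((-4 + J)*(1/(2*J))))*0 = (0*((-4 + J)/(2*J)))*0 = 0*0 = 0)
(99 + b(Q(H)))*136 = (99 + 0)*136 = 99*136 = 13464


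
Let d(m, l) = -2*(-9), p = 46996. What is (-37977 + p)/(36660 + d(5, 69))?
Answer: 9019/36678 ≈ 0.24590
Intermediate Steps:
d(m, l) = 18
(-37977 + p)/(36660 + d(5, 69)) = (-37977 + 46996)/(36660 + 18) = 9019/36678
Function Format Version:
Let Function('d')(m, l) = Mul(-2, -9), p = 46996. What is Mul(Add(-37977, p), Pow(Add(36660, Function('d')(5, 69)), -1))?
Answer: Rational(9019, 36678) ≈ 0.24590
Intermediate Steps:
Function('d')(m, l) = 18
Mul(Add(-37977, p), Pow(Add(36660, Function('d')(5, 69)), -1)) = Mul(Add(-37977, 46996), Pow(Add(36660, 18), -1)) = Mul(9019, Pow(36678, -1)) = Mul(9019, Rational(1, 36678)) = Rational(9019, 36678)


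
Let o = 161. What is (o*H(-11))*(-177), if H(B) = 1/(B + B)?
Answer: 28497/22 ≈ 1295.3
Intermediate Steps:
H(B) = 1/(2*B)
(o*H(-11))*(-177) = (161*((1/2)/(-11)))*(-177) = (161*((1/2)*(-1/11)))*(-177) = (161*(-1/22))*(-177) = -161/22*(-177) = 28497/22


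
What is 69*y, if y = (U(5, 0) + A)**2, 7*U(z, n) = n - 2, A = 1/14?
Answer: 621/196 ≈ 3.1684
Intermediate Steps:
A = 1/14 ≈ 0.071429
U(z, n) = -2/7 + n/7 (U(z, n) = (n - 2)/7 = (-2 + n)/7 = -2/7 + n/7)
y = 9/196 (y = ((-2/7 + (1/7)*0) + 1/14)**2 = ((-2/7 + 0) + 1/14)**2 = (-2/7 + 1/14)**2 = (-3/14)**2 = 9/196 ≈ 0.045918)
69*y = 69*(9/196) = 621/196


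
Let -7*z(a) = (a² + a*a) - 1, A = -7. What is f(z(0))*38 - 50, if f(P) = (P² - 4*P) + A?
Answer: -16510/49 ≈ -336.94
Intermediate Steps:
z(a) = ⅐ - 2*a²/7 (z(a) = -((a² + a*a) - 1)/7 = -((a² + a²) - 1)/7 = -(2*a² - 1)/7 = -(-1 + 2*a²)/7 = ⅐ - 2*a²/7)
f(P) = -7 + P² - 4*P (f(P) = (P² - 4*P) - 7 = -7 + P² - 4*P)
f(z(0))*38 - 50 = (-7 + (⅐ - 2/7*0²)² - 4*(⅐ - 2/7*0²))*38 - 50 = (-7 + (⅐ - 2/7*0)² - 4*(⅐ - 2/7*0))*38 - 50 = (-7 + (⅐ + 0)² - 4*(⅐ + 0))*38 - 50 = (-7 + (⅐)² - 4*⅐)*38 - 50 = (-7 + 1/49 - 4/7)*38 - 50 = -370/49*38 - 50 = -14060/49 - 50 = -16510/49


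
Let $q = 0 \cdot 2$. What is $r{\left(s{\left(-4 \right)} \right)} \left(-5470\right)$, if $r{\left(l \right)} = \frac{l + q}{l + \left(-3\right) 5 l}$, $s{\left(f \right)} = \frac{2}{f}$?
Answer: $\frac{2735}{7} \approx 390.71$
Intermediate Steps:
$q = 0$
$r{\left(l \right)} = - \frac{1}{14}$ ($r{\left(l \right)} = \frac{l + 0}{l + \left(-3\right) 5 l} = \frac{l}{l - 15 l} = \frac{l}{\left(-14\right) l} = l \left(- \frac{1}{14 l}\right) = - \frac{1}{14}$)
$r{\left(s{\left(-4 \right)} \right)} \left(-5470\right) = \left(- \frac{1}{14}\right) \left(-5470\right) = \frac{2735}{7}$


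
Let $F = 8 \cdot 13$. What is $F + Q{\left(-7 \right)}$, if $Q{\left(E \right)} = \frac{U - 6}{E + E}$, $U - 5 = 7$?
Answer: $\frac{725}{7} \approx 103.57$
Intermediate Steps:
$F = 104$
$U = 12$ ($U = 5 + 7 = 12$)
$Q{\left(E \right)} = \frac{3}{E}$ ($Q{\left(E \right)} = \frac{12 - 6}{E + E} = \frac{6}{2 E} = 6 \frac{1}{2 E} = \frac{3}{E}$)
$F + Q{\left(-7 \right)} = 104 + \frac{3}{-7} = 104 + 3 \left(- \frac{1}{7}\right) = 104 - \frac{3}{7} = \frac{725}{7}$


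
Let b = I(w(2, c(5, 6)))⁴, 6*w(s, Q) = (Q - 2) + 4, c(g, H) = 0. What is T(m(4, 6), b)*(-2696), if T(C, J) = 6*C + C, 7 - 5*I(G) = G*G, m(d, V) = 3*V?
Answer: -339696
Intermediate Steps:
w(s, Q) = ⅓ + Q/6 (w(s, Q) = ((Q - 2) + 4)/6 = ((-2 + Q) + 4)/6 = (2 + Q)/6 = ⅓ + Q/6)
I(G) = 7/5 - G²/5 (I(G) = 7/5 - G*G/5 = 7/5 - G²/5)
b = 14776336/4100625 (b = (7/5 - (⅓ + (⅙)*0)²/5)⁴ = (7/5 - (⅓ + 0)²/5)⁴ = (7/5 - (⅓)²/5)⁴ = (7/5 - ⅕*⅑)⁴ = (7/5 - 1/45)⁴ = (62/45)⁴ = 14776336/4100625 ≈ 3.6034)
T(C, J) = 7*C
T(m(4, 6), b)*(-2696) = (7*(3*6))*(-2696) = (7*18)*(-2696) = 126*(-2696) = -339696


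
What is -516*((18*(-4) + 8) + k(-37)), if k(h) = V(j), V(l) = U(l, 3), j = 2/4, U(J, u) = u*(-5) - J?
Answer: 41022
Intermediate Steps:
U(J, u) = -J - 5*u (U(J, u) = -5*u - J = -J - 5*u)
j = ½ (j = 2*(¼) = ½ ≈ 0.50000)
V(l) = -15 - l (V(l) = -l - 5*3 = -l - 15 = -15 - l)
k(h) = -31/2 (k(h) = -15 - 1*½ = -15 - ½ = -31/2)
-516*((18*(-4) + 8) + k(-37)) = -516*((18*(-4) + 8) - 31/2) = -516*((-72 + 8) - 31/2) = -516*(-64 - 31/2) = -516*(-159/2) = 41022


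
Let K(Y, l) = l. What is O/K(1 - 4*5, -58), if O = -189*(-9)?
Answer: -1701/58 ≈ -29.328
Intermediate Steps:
O = 1701
O/K(1 - 4*5, -58) = 1701/(-58) = 1701*(-1/58) = -1701/58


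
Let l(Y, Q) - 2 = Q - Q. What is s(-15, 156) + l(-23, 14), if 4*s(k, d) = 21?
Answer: 29/4 ≈ 7.2500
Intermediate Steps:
s(k, d) = 21/4 (s(k, d) = (¼)*21 = 21/4)
l(Y, Q) = 2 (l(Y, Q) = 2 + (Q - Q) = 2 + 0 = 2)
s(-15, 156) + l(-23, 14) = 21/4 + 2 = 29/4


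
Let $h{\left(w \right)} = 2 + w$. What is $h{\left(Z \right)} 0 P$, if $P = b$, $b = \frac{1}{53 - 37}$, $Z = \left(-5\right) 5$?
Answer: $0$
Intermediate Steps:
$Z = -25$
$b = \frac{1}{16} \approx 0.0625$
$P = \frac{1}{16} \approx 0.0625$
$h{\left(Z \right)} 0 P = \left(2 - 25\right) 0 \cdot \frac{1}{16} = \left(-23\right) 0 = 0$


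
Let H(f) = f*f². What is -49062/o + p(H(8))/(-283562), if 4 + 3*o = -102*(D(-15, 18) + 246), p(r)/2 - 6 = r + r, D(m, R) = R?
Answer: 10420219153/1909222946 ≈ 5.4578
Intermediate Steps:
H(f) = f³
p(r) = 12 + 4*r (p(r) = 12 + 2*(r + r) = 12 + 2*(2*r) = 12 + 4*r)
o = -26932/3 (o = -4/3 + (-102*(18 + 246))/3 = -4/3 + (-102*264)/3 = -4/3 + (⅓)*(-26928) = -4/3 - 8976 = -26932/3 ≈ -8977.3)
-49062/o + p(H(8))/(-283562) = -49062/(-26932/3) + (12 + 4*8³)/(-283562) = -49062*(-3/26932) + (12 + 4*512)*(-1/283562) = 73593/13466 + (12 + 2048)*(-1/283562) = 73593/13466 + 2060*(-1/283562) = 73593/13466 - 1030/141781 = 10420219153/1909222946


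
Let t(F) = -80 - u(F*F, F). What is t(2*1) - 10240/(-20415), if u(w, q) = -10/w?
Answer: -628769/8166 ≈ -76.998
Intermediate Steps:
t(F) = -80 + 10/F**2 (t(F) = -80 - (-10)/(F*F) = -80 - (-10)/(F**2) = -80 - (-10)/F**2 = -80 + 10/F**2)
t(2*1) - 10240/(-20415) = (-80 + 10/(2*1)**2) - 10240/(-20415) = (-80 + 10/2**2) - 10240*(-1/20415) = (-80 + 10*(1/4)) + 2048/4083 = (-80 + 5/2) + 2048/4083 = -155/2 + 2048/4083 = -628769/8166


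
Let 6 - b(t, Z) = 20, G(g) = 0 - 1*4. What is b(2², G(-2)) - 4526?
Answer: -4540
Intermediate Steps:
G(g) = -4 (G(g) = 0 - 4 = -4)
b(t, Z) = -14 (b(t, Z) = 6 - 1*20 = 6 - 20 = -14)
b(2², G(-2)) - 4526 = -14 - 4526 = -4540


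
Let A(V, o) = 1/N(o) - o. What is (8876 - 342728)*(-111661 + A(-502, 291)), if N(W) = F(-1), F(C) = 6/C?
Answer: 37375454746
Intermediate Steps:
N(W) = -6 (N(W) = 6/(-1) = 6*(-1) = -6)
A(V, o) = -⅙ - o (A(V, o) = 1/(-6) - o = -⅙ - o)
(8876 - 342728)*(-111661 + A(-502, 291)) = (8876 - 342728)*(-111661 + (-⅙ - 1*291)) = -333852*(-111661 + (-⅙ - 291)) = -333852*(-111661 - 1747/6) = -333852*(-671713/6) = 37375454746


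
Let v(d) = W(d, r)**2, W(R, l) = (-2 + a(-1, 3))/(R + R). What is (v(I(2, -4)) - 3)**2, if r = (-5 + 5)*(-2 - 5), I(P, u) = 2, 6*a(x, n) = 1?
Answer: 2582449/331776 ≈ 7.7837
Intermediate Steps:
a(x, n) = 1/6 (a(x, n) = (1/6)*1 = 1/6)
r = 0 (r = 0*(-7) = 0)
W(R, l) = -11/(12*R) (W(R, l) = (-2 + 1/6)/(R + R) = -11*1/(2*R)/6 = -11/(12*R))
v(d) = 121/(144*d**2) (v(d) = (-11/(12*d))**2 = 121/(144*d**2))
(v(I(2, -4)) - 3)**2 = ((121/144)/2**2 - 3)**2 = ((121/144)*(1/4) - 3)**2 = (121/576 - 3)**2 = (-1607/576)**2 = 2582449/331776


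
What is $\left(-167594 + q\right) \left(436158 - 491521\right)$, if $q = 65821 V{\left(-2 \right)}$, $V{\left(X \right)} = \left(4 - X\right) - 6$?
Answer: $9278506622$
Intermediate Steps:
$V{\left(X \right)} = -2 - X$ ($V{\left(X \right)} = \left(4 - X\right) - 6 = -2 - X$)
$q = 0$ ($q = 65821 \left(-2 - -2\right) = 65821 \left(-2 + 2\right) = 65821 \cdot 0 = 0$)
$\left(-167594 + q\right) \left(436158 - 491521\right) = \left(-167594 + 0\right) \left(436158 - 491521\right) = \left(-167594\right) \left(-55363\right) = 9278506622$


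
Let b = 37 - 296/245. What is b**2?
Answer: 76895361/60025 ≈ 1281.1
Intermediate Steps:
b = 8769/245 (b = 37 - 296/245 = 8769/245 ≈ 35.792)
b**2 = (8769/245)**2 = 76895361/60025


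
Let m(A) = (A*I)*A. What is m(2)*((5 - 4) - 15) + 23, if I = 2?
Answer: -89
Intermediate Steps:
m(A) = 2*A**2 (m(A) = (A*2)*A = (2*A)*A = 2*A**2)
m(2)*((5 - 4) - 15) + 23 = (2*2**2)*((5 - 4) - 15) + 23 = (2*4)*(1 - 15) + 23 = 8*(-14) + 23 = -112 + 23 = -89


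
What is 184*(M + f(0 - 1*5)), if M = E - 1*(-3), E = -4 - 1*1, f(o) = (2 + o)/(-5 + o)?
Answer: -1564/5 ≈ -312.80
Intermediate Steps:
f(o) = (2 + o)/(-5 + o)
E = -5 (E = -4 - 1 = -5)
M = -2 (M = -5 - 1*(-3) = -5 + 3 = -2)
184*(M + f(0 - 1*5)) = 184*(-2 + (2 + (0 - 1*5))/(-5 + (0 - 1*5))) = 184*(-2 + (2 + (0 - 5))/(-5 + (0 - 5))) = 184*(-2 + (2 - 5)/(-5 - 5)) = 184*(-2 - 3/(-10)) = 184*(-2 - ⅒*(-3)) = 184*(-2 + 3/10) = 184*(-17/10) = -1564/5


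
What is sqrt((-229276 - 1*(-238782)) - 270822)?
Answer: 2*I*sqrt(65329) ≈ 511.19*I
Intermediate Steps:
sqrt((-229276 - 1*(-238782)) - 270822) = sqrt((-229276 + 238782) - 270822) = sqrt(9506 - 270822) = sqrt(-261316) = 2*I*sqrt(65329)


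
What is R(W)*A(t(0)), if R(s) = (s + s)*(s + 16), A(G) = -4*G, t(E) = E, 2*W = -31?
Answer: 0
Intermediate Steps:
W = -31/2 (W = (½)*(-31) = -31/2 ≈ -15.500)
R(s) = 2*s*(16 + s) (R(s) = (2*s)*(16 + s) = 2*s*(16 + s))
R(W)*A(t(0)) = (2*(-31/2)*(16 - 31/2))*(-4*0) = (2*(-31/2)*(½))*0 = -31/2*0 = 0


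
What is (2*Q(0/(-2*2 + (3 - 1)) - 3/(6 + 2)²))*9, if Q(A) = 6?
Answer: 108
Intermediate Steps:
(2*Q(0/(-2*2 + (3 - 1)) - 3/(6 + 2)²))*9 = (2*6)*9 = 12*9 = 108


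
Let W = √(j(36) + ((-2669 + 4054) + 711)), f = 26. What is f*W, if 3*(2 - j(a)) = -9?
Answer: 26*√2101 ≈ 1191.8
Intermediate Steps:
j(a) = 5 (j(a) = 2 - ⅓*(-9) = 2 + 3 = 5)
W = √2101 (W = √(5 + ((-2669 + 4054) + 711)) = √(5 + (1385 + 711)) = √(5 + 2096) = √2101 ≈ 45.837)
f*W = 26*√2101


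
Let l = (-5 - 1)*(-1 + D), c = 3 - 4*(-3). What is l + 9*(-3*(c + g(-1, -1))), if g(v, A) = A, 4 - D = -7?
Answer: -438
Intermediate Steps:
D = 11 (D = 4 - 1*(-7) = 4 + 7 = 11)
c = 15 (c = 3 + 12 = 15)
l = -60 (l = (-5 - 1)*(-1 + 11) = -6*10 = -60)
l + 9*(-3*(c + g(-1, -1))) = -60 + 9*(-3*(15 - 1)) = -60 + 9*(-3*14) = -60 + 9*(-42) = -60 - 378 = -438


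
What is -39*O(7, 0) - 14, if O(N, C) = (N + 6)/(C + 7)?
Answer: -605/7 ≈ -86.429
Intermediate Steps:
O(N, C) = (6 + N)/(7 + C)
-39*O(7, 0) - 14 = -39*(6 + 7)/(7 + 0) - 14 = -39*13/7 - 14 = -507/7 - 14 = -605/7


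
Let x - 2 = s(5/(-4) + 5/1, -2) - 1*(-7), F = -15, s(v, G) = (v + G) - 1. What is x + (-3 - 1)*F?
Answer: 279/4 ≈ 69.750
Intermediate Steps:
s(v, G) = -1 + G + v (s(v, G) = (G + v) - 1 = -1 + G + v)
x = 39/4 (x = 2 + ((-1 - 2 + (5/(-4) + 5/1)) - 1*(-7)) = 2 + ((-1 - 2 + (5*(-¼) + 5*1)) + 7) = 2 + ((-1 - 2 + (-5/4 + 5)) + 7) = 2 + ((-1 - 2 + 15/4) + 7) = 2 + (¾ + 7) = 2 + 31/4 = 39/4 ≈ 9.7500)
x + (-3 - 1)*F = 39/4 + (-3 - 1)*(-15) = 39/4 - 4*(-15) = 39/4 + 60 = 279/4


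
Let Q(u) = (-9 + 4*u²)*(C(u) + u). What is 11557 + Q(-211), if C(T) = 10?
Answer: -35781518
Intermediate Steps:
Q(u) = (-9 + 4*u²)*(10 + u)
11557 + Q(-211) = 11557 + (-90 - 9*(-211) + 4*(-211)³ + 40*(-211)²) = 11557 + (-90 + 1899 + 4*(-9393931) + 40*44521) = 11557 + (-90 + 1899 - 37575724 + 1780840) = 11557 - 35793075 = -35781518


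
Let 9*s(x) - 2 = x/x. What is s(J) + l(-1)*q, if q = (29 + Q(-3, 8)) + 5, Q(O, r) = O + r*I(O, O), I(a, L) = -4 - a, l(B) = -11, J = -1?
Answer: -758/3 ≈ -252.67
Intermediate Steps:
s(x) = ⅓ (s(x) = 2/9 + (x/x)/9 = 2/9 + (⅑)*1 = 2/9 + ⅑ = ⅓)
Q(O, r) = O + r*(-4 - O)
q = 23 (q = (29 + (-3 - 1*8*(4 - 3))) + 5 = (29 + (-3 - 1*8*1)) + 5 = (29 + (-3 - 8)) + 5 = (29 - 11) + 5 = 18 + 5 = 23)
s(J) + l(-1)*q = ⅓ - 11*23 = ⅓ - 253 = -758/3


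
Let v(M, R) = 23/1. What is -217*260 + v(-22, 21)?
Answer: -56397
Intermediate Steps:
v(M, R) = 23 (v(M, R) = 23*1 = 23)
-217*260 + v(-22, 21) = -217*260 + 23 = -56420 + 23 = -56397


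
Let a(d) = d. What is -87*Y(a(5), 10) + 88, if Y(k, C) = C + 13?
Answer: -1913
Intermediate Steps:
Y(k, C) = 13 + C
-87*Y(a(5), 10) + 88 = -87*(13 + 10) + 88 = -87*23 + 88 = -2001 + 88 = -1913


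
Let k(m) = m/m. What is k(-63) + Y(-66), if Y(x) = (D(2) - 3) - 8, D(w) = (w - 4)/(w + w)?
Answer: -21/2 ≈ -10.500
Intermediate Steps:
D(w) = (-4 + w)/(2*w) (D(w) = (-4 + w)/((2*w)) = (-4 + w)*(1/(2*w)) = (-4 + w)/(2*w))
k(m) = 1
Y(x) = -23/2 (Y(x) = ((1/2)*(-4 + 2)/2 - 3) - 8 = ((1/2)*(1/2)*(-2) - 3) - 8 = (-1/2 - 3) - 8 = -7/2 - 8 = -23/2)
k(-63) + Y(-66) = 1 - 23/2 = -21/2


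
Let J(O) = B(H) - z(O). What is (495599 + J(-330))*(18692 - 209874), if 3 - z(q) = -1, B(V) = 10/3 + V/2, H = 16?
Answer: -284253030058/3 ≈ -9.4751e+10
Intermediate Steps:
B(V) = 10/3 + V/2 (B(V) = 10*(⅓) + V*(½) = 10/3 + V/2)
z(q) = 4 (z(q) = 3 - 1*(-1) = 3 + 1 = 4)
J(O) = 22/3 (J(O) = (10/3 + (½)*16) - 1*4 = (10/3 + 8) - 4 = 34/3 - 4 = 22/3)
(495599 + J(-330))*(18692 - 209874) = (495599 + 22/3)*(18692 - 209874) = (1486819/3)*(-191182) = -284253030058/3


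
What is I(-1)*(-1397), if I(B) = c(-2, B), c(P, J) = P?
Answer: 2794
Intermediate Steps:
I(B) = -2
I(-1)*(-1397) = -2*(-1397) = 2794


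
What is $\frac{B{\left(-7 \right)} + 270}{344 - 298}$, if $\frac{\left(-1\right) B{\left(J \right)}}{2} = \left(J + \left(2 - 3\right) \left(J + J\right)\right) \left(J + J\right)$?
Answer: $\frac{233}{23} \approx 10.13$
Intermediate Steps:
$B{\left(J \right)} = 4 J^{2}$ ($B{\left(J \right)} = - 2 \left(J + \left(2 - 3\right) \left(J + J\right)\right) \left(J + J\right) = - 2 \left(J - 2 J\right) 2 J = - 2 - J 2 J = - 2 \left(- 2 J^{2}\right) = 4 J^{2}$)
$\frac{B{\left(-7 \right)} + 270}{344 - 298} = \frac{4 \left(-7\right)^{2} + 270}{344 - 298} = \frac{4 \cdot 49 + 270}{46} = \left(196 + 270\right) \frac{1}{46} = 466 \cdot \frac{1}{46} = \frac{233}{23}$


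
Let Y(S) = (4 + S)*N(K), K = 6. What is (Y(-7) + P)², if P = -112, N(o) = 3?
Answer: 14641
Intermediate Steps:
Y(S) = 12 + 3*S (Y(S) = (4 + S)*3 = 12 + 3*S)
(Y(-7) + P)² = ((12 + 3*(-7)) - 112)² = ((12 - 21) - 112)² = (-9 - 112)² = (-121)² = 14641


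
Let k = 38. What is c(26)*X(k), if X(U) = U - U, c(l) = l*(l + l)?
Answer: 0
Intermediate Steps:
c(l) = 2*l² (c(l) = l*(2*l) = 2*l²)
X(U) = 0
c(26)*X(k) = (2*26²)*0 = (2*676)*0 = 1352*0 = 0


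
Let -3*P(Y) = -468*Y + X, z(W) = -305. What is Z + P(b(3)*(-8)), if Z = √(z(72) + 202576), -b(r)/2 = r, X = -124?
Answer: 22588/3 + √202271 ≈ 7979.1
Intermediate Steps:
b(r) = -2*r
P(Y) = 124/3 + 156*Y (P(Y) = -(-468*Y - 124)/3 = -(-124 - 468*Y)/3 = 124/3 + 156*Y)
Z = √202271 (Z = √(-305 + 202576) = √202271 ≈ 449.75)
Z + P(b(3)*(-8)) = √202271 + (124/3 + 156*(-2*3*(-8))) = √202271 + (124/3 + 156*(-6*(-8))) = √202271 + (124/3 + 156*48) = √202271 + (124/3 + 7488) = √202271 + 22588/3 = 22588/3 + √202271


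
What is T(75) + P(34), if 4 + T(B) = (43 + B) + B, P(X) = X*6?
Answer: 393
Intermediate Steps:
P(X) = 6*X
T(B) = 39 + 2*B (T(B) = -4 + ((43 + B) + B) = -4 + (43 + 2*B) = 39 + 2*B)
T(75) + P(34) = (39 + 2*75) + 6*34 = (39 + 150) + 204 = 189 + 204 = 393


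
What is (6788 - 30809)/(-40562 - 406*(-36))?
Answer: 24021/25946 ≈ 0.92581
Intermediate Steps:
(6788 - 30809)/(-40562 - 406*(-36)) = -24021/(-40562 + 14616) = -24021/(-25946) = -24021*(-1/25946) = 24021/25946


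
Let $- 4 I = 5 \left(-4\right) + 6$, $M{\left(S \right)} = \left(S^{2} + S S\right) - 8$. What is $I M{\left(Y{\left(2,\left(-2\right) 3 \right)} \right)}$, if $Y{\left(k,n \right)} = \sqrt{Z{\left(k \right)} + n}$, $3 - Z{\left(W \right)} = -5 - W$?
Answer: $0$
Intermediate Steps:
$Z{\left(W \right)} = 8 + W$ ($Z{\left(W \right)} = 3 - \left(-5 - W\right) = 3 + \left(5 + W\right) = 8 + W$)
$Y{\left(k,n \right)} = \sqrt{8 + k + n}$ ($Y{\left(k,n \right)} = \sqrt{\left(8 + k\right) + n} = \sqrt{8 + k + n}$)
$M{\left(S \right)} = -8 + 2 S^{2}$ ($M{\left(S \right)} = \left(S^{2} + S^{2}\right) - 8 = 2 S^{2} - 8 = -8 + 2 S^{2}$)
$I = \frac{7}{2}$ ($I = - \frac{5 \left(-4\right) + 6}{4} = - \frac{-20 + 6}{4} = \left(- \frac{1}{4}\right) \left(-14\right) = \frac{7}{2} \approx 3.5$)
$I M{\left(Y{\left(2,\left(-2\right) 3 \right)} \right)} = \frac{7 \left(-8 + 2 \left(\sqrt{8 + 2 - 6}\right)^{2}\right)}{2} = \frac{7 \left(-8 + 2 \left(\sqrt{4}\right)^{2}\right)}{2} = \frac{7 \left(-8 + 2 \cdot 2^{2}\right)}{2} = \frac{7 \left(-8 + 2 \cdot 4\right)}{2} = \frac{7 \left(-8 + 8\right)}{2} = \frac{7}{2} \cdot 0 = 0$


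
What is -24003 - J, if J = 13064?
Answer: -37067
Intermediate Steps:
-24003 - J = -24003 - 1*13064 = -24003 - 13064 = -37067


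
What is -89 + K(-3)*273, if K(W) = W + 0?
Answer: -908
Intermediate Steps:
K(W) = W
-89 + K(-3)*273 = -89 - 3*273 = -89 - 819 = -908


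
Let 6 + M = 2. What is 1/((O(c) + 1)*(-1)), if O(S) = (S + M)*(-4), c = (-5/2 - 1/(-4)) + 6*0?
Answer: -1/26 ≈ -0.038462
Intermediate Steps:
M = -4 (M = -6 + 2 = -4)
c = -9/4 (c = (-5*½ - 1*(-¼)) + 0 = (-5/2 + ¼) + 0 = -9/4 + 0 = -9/4 ≈ -2.2500)
O(S) = 16 - 4*S (O(S) = (S - 4)*(-4) = (-4 + S)*(-4) = 16 - 4*S)
1/((O(c) + 1)*(-1)) = 1/(((16 - 4*(-9/4)) + 1)*(-1)) = 1/(((16 + 9) + 1)*(-1)) = 1/((25 + 1)*(-1)) = 1/(26*(-1)) = 1/(-26) = -1/26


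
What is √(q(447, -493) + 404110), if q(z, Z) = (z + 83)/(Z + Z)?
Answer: √98218400745/493 ≈ 635.70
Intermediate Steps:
q(z, Z) = (83 + z)/(2*Z) (q(z, Z) = (83 + z)/((2*Z)) = (83 + z)*(1/(2*Z)) = (83 + z)/(2*Z))
√(q(447, -493) + 404110) = √((½)*(83 + 447)/(-493) + 404110) = √((½)*(-1/493)*530 + 404110) = √(-265/493 + 404110) = √(199225965/493) = √98218400745/493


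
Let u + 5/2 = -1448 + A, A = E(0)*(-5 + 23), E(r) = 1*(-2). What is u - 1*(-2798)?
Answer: 2623/2 ≈ 1311.5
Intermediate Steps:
E(r) = -2
A = -36 (A = -2*(-5 + 23) = -2*18 = -36)
u = -2973/2 (u = -5/2 + (-1448 - 36) = -5/2 - 1484 = -2973/2 ≈ -1486.5)
u - 1*(-2798) = -2973/2 - 1*(-2798) = -2973/2 + 2798 = 2623/2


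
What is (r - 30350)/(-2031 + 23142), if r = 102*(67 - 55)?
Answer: -29126/21111 ≈ -1.3797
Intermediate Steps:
r = 1224 (r = 102*12 = 1224)
(r - 30350)/(-2031 + 23142) = (1224 - 30350)/(-2031 + 23142) = -29126/21111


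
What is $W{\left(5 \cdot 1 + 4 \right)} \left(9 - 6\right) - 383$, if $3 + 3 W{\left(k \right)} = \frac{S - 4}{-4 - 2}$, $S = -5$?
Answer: $- \frac{769}{2} \approx -384.5$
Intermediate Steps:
$W{\left(k \right)} = - \frac{1}{2}$ ($W{\left(k \right)} = -1 + \frac{\left(-5 - 4\right) \frac{1}{-4 - 2}}{3} = -1 + \frac{\left(-9\right) \frac{1}{-6}}{3} = -1 + \frac{\left(-9\right) \left(- \frac{1}{6}\right)}{3} = -1 + \frac{1}{3} \cdot \frac{3}{2} = -1 + \frac{1}{2} = - \frac{1}{2}$)
$W{\left(5 \cdot 1 + 4 \right)} \left(9 - 6\right) - 383 = - \frac{9 - 6}{2} - 383 = \left(- \frac{1}{2}\right) 3 - 383 = - \frac{3}{2} - 383 = - \frac{769}{2}$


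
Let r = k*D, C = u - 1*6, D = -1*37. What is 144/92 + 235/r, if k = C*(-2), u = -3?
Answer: 18571/15318 ≈ 1.2124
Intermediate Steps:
D = -37
C = -9 (C = -3 - 1*6 = -3 - 6 = -9)
k = 18 (k = -9*(-2) = 18)
r = -666 (r = 18*(-37) = -666)
144/92 + 235/r = 144/92 + 235/(-666) = 144*(1/92) + 235*(-1/666) = 36/23 - 235/666 = 18571/15318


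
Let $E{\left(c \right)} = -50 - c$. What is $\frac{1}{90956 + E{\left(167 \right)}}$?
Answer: $\frac{1}{90739} \approx 1.1021 \cdot 10^{-5}$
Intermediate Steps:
$\frac{1}{90956 + E{\left(167 \right)}} = \frac{1}{90956 - 217} = \frac{1}{90739}$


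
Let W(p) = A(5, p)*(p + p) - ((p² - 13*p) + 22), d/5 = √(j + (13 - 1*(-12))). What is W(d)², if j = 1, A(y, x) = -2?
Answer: 504234 - 60480*√26 ≈ 1.9585e+5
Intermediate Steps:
d = 5*√26 (d = 5*√(1 + (13 - 1*(-12))) = 5*√(1 + (13 + 12)) = 5*√(1 + 25) = 5*√26 ≈ 25.495)
W(p) = -22 - p² + 9*p (W(p) = -2*(p + p) - ((p² - 13*p) + 22) = -4*p - (22 + p² - 13*p) = -4*p + (-22 - p² + 13*p) = -22 - p² + 9*p)
W(d)² = (-22 - (5*√26)² + 9*(5*√26))² = (-22 - 1*650 + 45*√26)² = (-22 - 650 + 45*√26)² = (-672 + 45*√26)²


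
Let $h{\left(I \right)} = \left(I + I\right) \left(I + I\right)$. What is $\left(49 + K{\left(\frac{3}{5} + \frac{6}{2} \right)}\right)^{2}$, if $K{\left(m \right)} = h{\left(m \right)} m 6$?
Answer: $\frac{21343164649}{15625} \approx 1.366 \cdot 10^{6}$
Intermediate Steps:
$h{\left(I \right)} = 4 I^{2}$ ($h{\left(I \right)} = 2 I 2 I = 4 I^{2}$)
$K{\left(m \right)} = 24 m^{3}$ ($K{\left(m \right)} = 4 m^{2} m 6 = 4 m^{3} \cdot 6 = 24 m^{3}$)
$\left(49 + K{\left(\frac{3}{5} + \frac{6}{2} \right)}\right)^{2} = \left(49 + 24 \left(\frac{3}{5} + \frac{6}{2}\right)^{3}\right)^{2} = \left(49 + 24 \left(3 \cdot \frac{1}{5} + 6 \cdot \frac{1}{2}\right)^{3}\right)^{2} = \left(49 + 24 \left(\frac{3}{5} + 3\right)^{3}\right)^{2} = \left(49 + 24 \left(\frac{18}{5}\right)^{3}\right)^{2} = \left(49 + 24 \cdot \frac{5832}{125}\right)^{2} = \left(49 + \frac{139968}{125}\right)^{2} = \left(\frac{146093}{125}\right)^{2} = \frac{21343164649}{15625}$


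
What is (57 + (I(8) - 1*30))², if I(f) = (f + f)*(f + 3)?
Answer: 41209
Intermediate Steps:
I(f) = 2*f*(3 + f) (I(f) = (2*f)*(3 + f) = 2*f*(3 + f))
(57 + (I(8) - 1*30))² = (57 + (2*8*(3 + 8) - 1*30))² = (57 + (2*8*11 - 30))² = (57 + (176 - 30))² = (57 + 146)² = 203² = 41209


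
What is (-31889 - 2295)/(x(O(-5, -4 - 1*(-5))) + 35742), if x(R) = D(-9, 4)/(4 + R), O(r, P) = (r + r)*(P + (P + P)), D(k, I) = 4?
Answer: -111098/116161 ≈ -0.95641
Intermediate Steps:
O(r, P) = 6*P*r (O(r, P) = (2*r)*(P + 2*P) = (2*r)*(3*P) = 6*P*r)
x(R) = 4/(4 + R)
(-31889 - 2295)/(x(O(-5, -4 - 1*(-5))) + 35742) = (-31889 - 2295)/(4/(4 + 6*(-4 - 1*(-5))*(-5)) + 35742) = -34184/(4/(4 + 6*(-4 + 5)*(-5)) + 35742) = -34184/(4/(4 + 6*1*(-5)) + 35742) = -34184/(4/(4 - 30) + 35742) = -34184/(4/(-26) + 35742) = -34184/(4*(-1/26) + 35742) = -34184/(-2/13 + 35742) = -34184/464644/13 = -34184*13/464644 = -111098/116161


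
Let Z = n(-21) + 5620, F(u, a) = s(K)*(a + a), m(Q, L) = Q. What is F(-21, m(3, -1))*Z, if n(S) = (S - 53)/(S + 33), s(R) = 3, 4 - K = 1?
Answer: 101049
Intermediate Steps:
K = 3 (K = 4 - 1*1 = 4 - 1 = 3)
n(S) = (-53 + S)/(33 + S)
F(u, a) = 6*a (F(u, a) = 3*(a + a) = 3*(2*a) = 6*a)
Z = 33683/6 (Z = (-53 - 21)/(33 - 21) + 5620 = -74/12 + 5620 = (1/12)*(-74) + 5620 = -37/6 + 5620 = 33683/6 ≈ 5613.8)
F(-21, m(3, -1))*Z = (6*3)*(33683/6) = 18*(33683/6) = 101049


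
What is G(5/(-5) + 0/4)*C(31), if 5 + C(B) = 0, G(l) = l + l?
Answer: 10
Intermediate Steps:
G(l) = 2*l
C(B) = -5 (C(B) = -5 + 0 = -5)
G(5/(-5) + 0/4)*C(31) = (2*(5/(-5) + 0/4))*(-5) = (2*(5*(-⅕) + 0*(¼)))*(-5) = (2*(-1 + 0))*(-5) = (2*(-1))*(-5) = -2*(-5) = 10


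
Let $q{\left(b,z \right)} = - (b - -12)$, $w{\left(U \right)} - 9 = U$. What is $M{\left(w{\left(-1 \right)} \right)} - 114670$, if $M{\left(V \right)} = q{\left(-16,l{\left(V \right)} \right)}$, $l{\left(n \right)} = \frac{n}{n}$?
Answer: $-114666$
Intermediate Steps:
$l{\left(n \right)} = 1$
$w{\left(U \right)} = 9 + U$
$q{\left(b,z \right)} = -12 - b$ ($q{\left(b,z \right)} = - (b + 12) = - (12 + b) = -12 - b$)
$M{\left(V \right)} = 4$ ($M{\left(V \right)} = -12 - -16 = -12 + 16 = 4$)
$M{\left(w{\left(-1 \right)} \right)} - 114670 = 4 - 114670 = -114666$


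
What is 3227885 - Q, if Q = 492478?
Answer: 2735407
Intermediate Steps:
3227885 - Q = 3227885 - 1*492478 = 3227885 - 492478 = 2735407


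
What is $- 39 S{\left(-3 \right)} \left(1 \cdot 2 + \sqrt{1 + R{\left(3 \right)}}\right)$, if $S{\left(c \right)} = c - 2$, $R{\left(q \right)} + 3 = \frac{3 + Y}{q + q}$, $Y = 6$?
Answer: $390 + \frac{195 i \sqrt{2}}{2} \approx 390.0 + 137.89 i$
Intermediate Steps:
$R{\left(q \right)} = -3 + \frac{9}{2 q}$ ($R{\left(q \right)} = -3 + \frac{3 + 6}{q + q} = -3 + \frac{9}{2 q}$)
$S{\left(c \right)} = -2 + c$
$- 39 S{\left(-3 \right)} \left(1 \cdot 2 + \sqrt{1 + R{\left(3 \right)}}\right) = - 39 \left(-2 - 3\right) \left(1 \cdot 2 + \sqrt{1 - \left(3 - \frac{9}{2 \cdot 3}\right)}\right) = \left(-39\right) \left(-5\right) \left(2 + \sqrt{1 + \left(-3 + \frac{9}{2} \cdot \frac{1}{3}\right)}\right) = 195 \left(2 + \sqrt{1 + \left(-3 + \frac{3}{2}\right)}\right) = 195 \left(2 + \sqrt{1 - \frac{3}{2}}\right) = 195 \left(2 + \sqrt{- \frac{1}{2}}\right) = 195 \left(2 + \frac{i \sqrt{2}}{2}\right) = 390 + \frac{195 i \sqrt{2}}{2}$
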